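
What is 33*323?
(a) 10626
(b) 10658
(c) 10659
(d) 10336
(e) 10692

33 * 323 = 10659
c) 10659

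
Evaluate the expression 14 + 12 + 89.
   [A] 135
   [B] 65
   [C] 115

First: 14 + 12 = 26
Then: 26 + 89 = 115
C) 115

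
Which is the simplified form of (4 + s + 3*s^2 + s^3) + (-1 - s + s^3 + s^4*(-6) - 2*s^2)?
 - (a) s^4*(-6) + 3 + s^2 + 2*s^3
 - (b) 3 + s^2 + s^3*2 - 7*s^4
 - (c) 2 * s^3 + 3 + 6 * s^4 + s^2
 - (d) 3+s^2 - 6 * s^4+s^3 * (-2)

Adding the polynomials and combining like terms:
(4 + s + 3*s^2 + s^3) + (-1 - s + s^3 + s^4*(-6) - 2*s^2)
= s^4*(-6) + 3 + s^2 + 2*s^3
a) s^4*(-6) + 3 + s^2 + 2*s^3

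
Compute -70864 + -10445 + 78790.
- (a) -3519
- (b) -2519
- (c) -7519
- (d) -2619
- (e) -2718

First: -70864 + -10445 = -81309
Then: -81309 + 78790 = -2519
b) -2519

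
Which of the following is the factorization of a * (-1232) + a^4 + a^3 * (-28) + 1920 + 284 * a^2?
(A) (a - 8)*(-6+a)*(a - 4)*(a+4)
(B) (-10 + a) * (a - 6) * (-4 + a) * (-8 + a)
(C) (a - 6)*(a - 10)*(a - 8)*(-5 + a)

We need to factor a * (-1232) + a^4 + a^3 * (-28) + 1920 + 284 * a^2.
The factored form is (-10 + a) * (a - 6) * (-4 + a) * (-8 + a).
B) (-10 + a) * (a - 6) * (-4 + a) * (-8 + a)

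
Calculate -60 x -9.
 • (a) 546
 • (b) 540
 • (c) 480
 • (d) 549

-60 * -9 = 540
b) 540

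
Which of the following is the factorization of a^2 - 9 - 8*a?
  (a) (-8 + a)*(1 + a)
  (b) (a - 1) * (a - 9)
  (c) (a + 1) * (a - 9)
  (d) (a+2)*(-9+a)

We need to factor a^2 - 9 - 8*a.
The factored form is (a + 1) * (a - 9).
c) (a + 1) * (a - 9)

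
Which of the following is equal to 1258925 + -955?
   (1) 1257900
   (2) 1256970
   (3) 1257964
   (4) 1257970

1258925 + -955 = 1257970
4) 1257970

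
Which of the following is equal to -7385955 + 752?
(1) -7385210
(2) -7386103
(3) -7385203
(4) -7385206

-7385955 + 752 = -7385203
3) -7385203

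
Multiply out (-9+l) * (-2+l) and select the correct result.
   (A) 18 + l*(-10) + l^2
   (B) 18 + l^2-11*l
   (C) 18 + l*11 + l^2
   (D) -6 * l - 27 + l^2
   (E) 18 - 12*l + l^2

Expanding (-9+l) * (-2+l):
= 18 + l^2-11*l
B) 18 + l^2-11*l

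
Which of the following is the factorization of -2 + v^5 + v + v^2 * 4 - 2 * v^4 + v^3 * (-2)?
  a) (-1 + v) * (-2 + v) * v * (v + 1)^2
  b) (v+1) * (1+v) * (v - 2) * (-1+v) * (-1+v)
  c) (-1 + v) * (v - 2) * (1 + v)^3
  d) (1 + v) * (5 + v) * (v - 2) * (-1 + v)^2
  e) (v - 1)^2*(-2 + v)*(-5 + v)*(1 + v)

We need to factor -2 + v^5 + v + v^2 * 4 - 2 * v^4 + v^3 * (-2).
The factored form is (v+1) * (1+v) * (v - 2) * (-1+v) * (-1+v).
b) (v+1) * (1+v) * (v - 2) * (-1+v) * (-1+v)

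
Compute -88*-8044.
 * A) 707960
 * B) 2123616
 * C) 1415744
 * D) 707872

-88 * -8044 = 707872
D) 707872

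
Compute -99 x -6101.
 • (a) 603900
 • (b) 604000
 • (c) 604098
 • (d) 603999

-99 * -6101 = 603999
d) 603999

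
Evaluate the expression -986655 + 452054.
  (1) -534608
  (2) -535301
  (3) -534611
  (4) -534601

-986655 + 452054 = -534601
4) -534601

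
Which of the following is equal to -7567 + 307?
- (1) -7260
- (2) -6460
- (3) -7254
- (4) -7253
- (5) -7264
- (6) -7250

-7567 + 307 = -7260
1) -7260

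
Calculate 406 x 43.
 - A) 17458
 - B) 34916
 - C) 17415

406 * 43 = 17458
A) 17458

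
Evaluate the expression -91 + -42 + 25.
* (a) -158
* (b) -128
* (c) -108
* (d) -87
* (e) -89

First: -91 + -42 = -133
Then: -133 + 25 = -108
c) -108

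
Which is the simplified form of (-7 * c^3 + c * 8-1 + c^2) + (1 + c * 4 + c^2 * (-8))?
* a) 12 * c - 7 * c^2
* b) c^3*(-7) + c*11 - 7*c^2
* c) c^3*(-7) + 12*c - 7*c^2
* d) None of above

Adding the polynomials and combining like terms:
(-7*c^3 + c*8 - 1 + c^2) + (1 + c*4 + c^2*(-8))
= c^3*(-7) + 12*c - 7*c^2
c) c^3*(-7) + 12*c - 7*c^2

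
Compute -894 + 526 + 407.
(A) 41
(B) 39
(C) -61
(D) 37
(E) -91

First: -894 + 526 = -368
Then: -368 + 407 = 39
B) 39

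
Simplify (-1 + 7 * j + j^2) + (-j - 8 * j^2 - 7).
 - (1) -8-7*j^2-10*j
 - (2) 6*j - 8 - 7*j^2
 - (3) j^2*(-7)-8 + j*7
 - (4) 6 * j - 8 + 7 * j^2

Adding the polynomials and combining like terms:
(-1 + 7*j + j^2) + (-j - 8*j^2 - 7)
= 6*j - 8 - 7*j^2
2) 6*j - 8 - 7*j^2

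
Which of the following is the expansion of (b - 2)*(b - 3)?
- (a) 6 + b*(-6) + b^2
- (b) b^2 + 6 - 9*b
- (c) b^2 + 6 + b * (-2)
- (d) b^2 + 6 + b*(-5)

Expanding (b - 2)*(b - 3):
= b^2 + 6 + b*(-5)
d) b^2 + 6 + b*(-5)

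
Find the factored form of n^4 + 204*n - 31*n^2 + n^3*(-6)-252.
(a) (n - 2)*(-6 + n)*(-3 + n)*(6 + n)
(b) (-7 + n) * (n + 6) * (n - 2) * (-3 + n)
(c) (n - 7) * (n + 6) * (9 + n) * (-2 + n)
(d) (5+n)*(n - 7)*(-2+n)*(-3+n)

We need to factor n^4 + 204*n - 31*n^2 + n^3*(-6)-252.
The factored form is (-7 + n) * (n + 6) * (n - 2) * (-3 + n).
b) (-7 + n) * (n + 6) * (n - 2) * (-3 + n)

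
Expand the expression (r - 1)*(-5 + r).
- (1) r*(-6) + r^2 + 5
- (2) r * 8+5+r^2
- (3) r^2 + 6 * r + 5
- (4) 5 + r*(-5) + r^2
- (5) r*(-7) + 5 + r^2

Expanding (r - 1)*(-5 + r):
= r*(-6) + r^2 + 5
1) r*(-6) + r^2 + 5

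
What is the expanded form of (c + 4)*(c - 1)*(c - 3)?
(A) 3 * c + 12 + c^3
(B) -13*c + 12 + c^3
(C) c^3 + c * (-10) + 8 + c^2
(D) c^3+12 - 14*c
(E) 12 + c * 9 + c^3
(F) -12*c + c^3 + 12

Expanding (c + 4)*(c - 1)*(c - 3):
= -13*c + 12 + c^3
B) -13*c + 12 + c^3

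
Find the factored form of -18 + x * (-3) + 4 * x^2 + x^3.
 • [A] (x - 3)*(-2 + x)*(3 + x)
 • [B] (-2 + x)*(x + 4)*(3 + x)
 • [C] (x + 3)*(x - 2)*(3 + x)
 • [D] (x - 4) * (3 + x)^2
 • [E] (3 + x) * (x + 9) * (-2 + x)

We need to factor -18 + x * (-3) + 4 * x^2 + x^3.
The factored form is (x + 3)*(x - 2)*(3 + x).
C) (x + 3)*(x - 2)*(3 + x)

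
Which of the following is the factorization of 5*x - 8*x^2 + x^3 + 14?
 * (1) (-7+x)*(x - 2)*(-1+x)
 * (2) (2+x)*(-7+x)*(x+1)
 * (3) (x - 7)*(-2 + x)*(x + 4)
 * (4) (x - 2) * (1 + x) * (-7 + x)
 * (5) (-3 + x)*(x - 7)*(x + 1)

We need to factor 5*x - 8*x^2 + x^3 + 14.
The factored form is (x - 2) * (1 + x) * (-7 + x).
4) (x - 2) * (1 + x) * (-7 + x)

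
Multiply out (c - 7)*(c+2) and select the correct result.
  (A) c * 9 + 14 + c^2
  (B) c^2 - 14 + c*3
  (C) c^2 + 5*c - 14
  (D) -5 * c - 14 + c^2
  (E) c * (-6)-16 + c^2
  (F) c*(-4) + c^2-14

Expanding (c - 7)*(c+2):
= -5 * c - 14 + c^2
D) -5 * c - 14 + c^2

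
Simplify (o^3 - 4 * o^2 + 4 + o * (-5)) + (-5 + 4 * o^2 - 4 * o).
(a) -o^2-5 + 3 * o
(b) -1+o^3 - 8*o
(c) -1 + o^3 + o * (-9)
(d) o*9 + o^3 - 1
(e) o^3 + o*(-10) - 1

Adding the polynomials and combining like terms:
(o^3 - 4*o^2 + 4 + o*(-5)) + (-5 + 4*o^2 - 4*o)
= -1 + o^3 + o * (-9)
c) -1 + o^3 + o * (-9)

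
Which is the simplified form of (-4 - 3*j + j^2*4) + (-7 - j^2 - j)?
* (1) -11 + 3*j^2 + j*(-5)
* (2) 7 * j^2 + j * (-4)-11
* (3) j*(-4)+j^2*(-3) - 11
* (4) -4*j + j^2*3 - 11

Adding the polynomials and combining like terms:
(-4 - 3*j + j^2*4) + (-7 - j^2 - j)
= -4*j + j^2*3 - 11
4) -4*j + j^2*3 - 11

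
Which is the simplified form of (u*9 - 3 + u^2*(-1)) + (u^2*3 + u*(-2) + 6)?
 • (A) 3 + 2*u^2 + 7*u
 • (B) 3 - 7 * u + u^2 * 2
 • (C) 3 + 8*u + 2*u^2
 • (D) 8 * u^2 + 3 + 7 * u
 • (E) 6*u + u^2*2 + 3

Adding the polynomials and combining like terms:
(u*9 - 3 + u^2*(-1)) + (u^2*3 + u*(-2) + 6)
= 3 + 2*u^2 + 7*u
A) 3 + 2*u^2 + 7*u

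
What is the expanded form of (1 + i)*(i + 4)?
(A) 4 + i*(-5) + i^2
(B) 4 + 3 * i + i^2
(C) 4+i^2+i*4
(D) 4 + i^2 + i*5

Expanding (1 + i)*(i + 4):
= 4 + i^2 + i*5
D) 4 + i^2 + i*5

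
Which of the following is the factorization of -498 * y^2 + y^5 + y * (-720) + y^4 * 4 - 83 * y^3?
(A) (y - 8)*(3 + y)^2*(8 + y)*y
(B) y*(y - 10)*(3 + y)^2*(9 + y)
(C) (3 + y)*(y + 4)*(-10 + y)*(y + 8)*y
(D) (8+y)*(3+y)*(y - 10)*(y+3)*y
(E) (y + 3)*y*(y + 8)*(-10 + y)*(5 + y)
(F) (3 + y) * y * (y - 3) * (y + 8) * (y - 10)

We need to factor -498 * y^2 + y^5 + y * (-720) + y^4 * 4 - 83 * y^3.
The factored form is (8+y)*(3+y)*(y - 10)*(y+3)*y.
D) (8+y)*(3+y)*(y - 10)*(y+3)*y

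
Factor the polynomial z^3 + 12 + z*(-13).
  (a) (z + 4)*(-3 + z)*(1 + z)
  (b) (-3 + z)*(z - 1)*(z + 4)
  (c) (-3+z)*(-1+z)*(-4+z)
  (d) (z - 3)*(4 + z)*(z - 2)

We need to factor z^3 + 12 + z*(-13).
The factored form is (-3 + z)*(z - 1)*(z + 4).
b) (-3 + z)*(z - 1)*(z + 4)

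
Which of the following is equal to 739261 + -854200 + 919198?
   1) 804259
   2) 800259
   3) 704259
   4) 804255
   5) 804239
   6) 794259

First: 739261 + -854200 = -114939
Then: -114939 + 919198 = 804259
1) 804259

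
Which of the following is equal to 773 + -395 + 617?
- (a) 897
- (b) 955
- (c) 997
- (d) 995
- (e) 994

First: 773 + -395 = 378
Then: 378 + 617 = 995
d) 995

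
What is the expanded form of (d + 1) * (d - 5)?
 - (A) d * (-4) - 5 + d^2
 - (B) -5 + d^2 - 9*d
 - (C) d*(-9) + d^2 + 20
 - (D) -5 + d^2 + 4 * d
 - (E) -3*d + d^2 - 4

Expanding (d + 1) * (d - 5):
= d * (-4) - 5 + d^2
A) d * (-4) - 5 + d^2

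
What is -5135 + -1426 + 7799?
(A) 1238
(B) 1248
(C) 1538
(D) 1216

First: -5135 + -1426 = -6561
Then: -6561 + 7799 = 1238
A) 1238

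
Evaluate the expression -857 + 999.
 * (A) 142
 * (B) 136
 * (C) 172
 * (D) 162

-857 + 999 = 142
A) 142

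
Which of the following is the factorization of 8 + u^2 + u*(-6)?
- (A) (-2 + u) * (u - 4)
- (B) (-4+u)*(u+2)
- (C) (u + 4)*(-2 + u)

We need to factor 8 + u^2 + u*(-6).
The factored form is (-2 + u) * (u - 4).
A) (-2 + u) * (u - 4)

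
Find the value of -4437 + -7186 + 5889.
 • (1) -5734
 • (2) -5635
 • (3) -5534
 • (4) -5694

First: -4437 + -7186 = -11623
Then: -11623 + 5889 = -5734
1) -5734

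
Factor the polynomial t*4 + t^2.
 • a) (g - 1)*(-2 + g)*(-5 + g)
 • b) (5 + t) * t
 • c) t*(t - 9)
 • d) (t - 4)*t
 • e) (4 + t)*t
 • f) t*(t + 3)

We need to factor t*4 + t^2.
The factored form is (4 + t)*t.
e) (4 + t)*t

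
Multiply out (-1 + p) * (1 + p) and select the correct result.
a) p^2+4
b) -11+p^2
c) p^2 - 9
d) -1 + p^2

Expanding (-1 + p) * (1 + p):
= -1 + p^2
d) -1 + p^2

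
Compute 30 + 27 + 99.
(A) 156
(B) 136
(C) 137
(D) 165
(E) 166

First: 30 + 27 = 57
Then: 57 + 99 = 156
A) 156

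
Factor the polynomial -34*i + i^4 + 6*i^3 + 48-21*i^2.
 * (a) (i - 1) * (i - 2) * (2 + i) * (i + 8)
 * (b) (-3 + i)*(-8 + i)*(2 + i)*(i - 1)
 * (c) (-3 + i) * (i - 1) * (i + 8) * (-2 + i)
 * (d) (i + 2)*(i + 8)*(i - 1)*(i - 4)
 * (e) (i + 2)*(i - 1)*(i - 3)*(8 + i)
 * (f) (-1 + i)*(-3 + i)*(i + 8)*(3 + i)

We need to factor -34*i + i^4 + 6*i^3 + 48-21*i^2.
The factored form is (i + 2)*(i - 1)*(i - 3)*(8 + i).
e) (i + 2)*(i - 1)*(i - 3)*(8 + i)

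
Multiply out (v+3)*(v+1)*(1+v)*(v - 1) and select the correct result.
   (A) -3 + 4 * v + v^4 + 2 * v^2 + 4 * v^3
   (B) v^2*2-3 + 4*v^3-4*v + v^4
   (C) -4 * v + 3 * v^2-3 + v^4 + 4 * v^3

Expanding (v+3)*(v+1)*(1+v)*(v - 1):
= v^2*2-3 + 4*v^3-4*v + v^4
B) v^2*2-3 + 4*v^3-4*v + v^4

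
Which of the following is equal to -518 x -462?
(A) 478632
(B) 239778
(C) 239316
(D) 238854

-518 * -462 = 239316
C) 239316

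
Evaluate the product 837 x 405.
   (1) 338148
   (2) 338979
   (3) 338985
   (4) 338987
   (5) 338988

837 * 405 = 338985
3) 338985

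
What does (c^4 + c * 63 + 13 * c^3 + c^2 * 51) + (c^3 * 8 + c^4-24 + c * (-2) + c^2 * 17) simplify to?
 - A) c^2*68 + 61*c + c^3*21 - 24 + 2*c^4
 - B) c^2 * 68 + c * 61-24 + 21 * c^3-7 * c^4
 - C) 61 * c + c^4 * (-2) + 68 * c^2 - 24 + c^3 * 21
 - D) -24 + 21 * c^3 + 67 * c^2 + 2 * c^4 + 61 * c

Adding the polynomials and combining like terms:
(c^4 + c*63 + 13*c^3 + c^2*51) + (c^3*8 + c^4 - 24 + c*(-2) + c^2*17)
= c^2*68 + 61*c + c^3*21 - 24 + 2*c^4
A) c^2*68 + 61*c + c^3*21 - 24 + 2*c^4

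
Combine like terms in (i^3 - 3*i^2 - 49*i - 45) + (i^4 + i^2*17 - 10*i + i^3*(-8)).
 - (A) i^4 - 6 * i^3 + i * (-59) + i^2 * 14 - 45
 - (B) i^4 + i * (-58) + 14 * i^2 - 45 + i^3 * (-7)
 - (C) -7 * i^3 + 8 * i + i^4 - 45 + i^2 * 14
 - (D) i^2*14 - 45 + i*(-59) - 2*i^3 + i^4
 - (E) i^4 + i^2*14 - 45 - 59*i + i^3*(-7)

Adding the polynomials and combining like terms:
(i^3 - 3*i^2 - 49*i - 45) + (i^4 + i^2*17 - 10*i + i^3*(-8))
= i^4 + i^2*14 - 45 - 59*i + i^3*(-7)
E) i^4 + i^2*14 - 45 - 59*i + i^3*(-7)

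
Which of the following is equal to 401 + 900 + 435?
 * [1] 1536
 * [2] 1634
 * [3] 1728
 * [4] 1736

First: 401 + 900 = 1301
Then: 1301 + 435 = 1736
4) 1736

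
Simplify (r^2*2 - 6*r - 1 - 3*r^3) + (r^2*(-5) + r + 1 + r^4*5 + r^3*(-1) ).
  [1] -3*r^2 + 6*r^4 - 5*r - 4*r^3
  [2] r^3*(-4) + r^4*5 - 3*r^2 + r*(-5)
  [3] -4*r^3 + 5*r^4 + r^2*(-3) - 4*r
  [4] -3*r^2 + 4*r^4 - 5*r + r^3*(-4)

Adding the polynomials and combining like terms:
(r^2*2 - 6*r - 1 - 3*r^3) + (r^2*(-5) + r + 1 + r^4*5 + r^3*(-1))
= r^3*(-4) + r^4*5 - 3*r^2 + r*(-5)
2) r^3*(-4) + r^4*5 - 3*r^2 + r*(-5)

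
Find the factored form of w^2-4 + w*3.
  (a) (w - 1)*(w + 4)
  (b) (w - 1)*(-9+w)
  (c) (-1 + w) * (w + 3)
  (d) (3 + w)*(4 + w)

We need to factor w^2-4 + w*3.
The factored form is (w - 1)*(w + 4).
a) (w - 1)*(w + 4)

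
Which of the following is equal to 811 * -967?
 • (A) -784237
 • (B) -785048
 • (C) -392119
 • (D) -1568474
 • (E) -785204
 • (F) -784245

811 * -967 = -784237
A) -784237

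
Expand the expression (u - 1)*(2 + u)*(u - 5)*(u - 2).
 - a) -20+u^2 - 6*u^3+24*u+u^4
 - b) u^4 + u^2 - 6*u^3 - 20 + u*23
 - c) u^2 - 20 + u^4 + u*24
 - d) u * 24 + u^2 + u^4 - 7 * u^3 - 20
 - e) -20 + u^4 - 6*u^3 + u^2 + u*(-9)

Expanding (u - 1)*(2 + u)*(u - 5)*(u - 2):
= -20+u^2 - 6*u^3+24*u+u^4
a) -20+u^2 - 6*u^3+24*u+u^4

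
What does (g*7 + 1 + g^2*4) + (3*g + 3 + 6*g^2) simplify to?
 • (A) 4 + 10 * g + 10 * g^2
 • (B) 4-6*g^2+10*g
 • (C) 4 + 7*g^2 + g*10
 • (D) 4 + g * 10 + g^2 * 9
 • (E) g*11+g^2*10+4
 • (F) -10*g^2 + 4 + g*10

Adding the polynomials and combining like terms:
(g*7 + 1 + g^2*4) + (3*g + 3 + 6*g^2)
= 4 + 10 * g + 10 * g^2
A) 4 + 10 * g + 10 * g^2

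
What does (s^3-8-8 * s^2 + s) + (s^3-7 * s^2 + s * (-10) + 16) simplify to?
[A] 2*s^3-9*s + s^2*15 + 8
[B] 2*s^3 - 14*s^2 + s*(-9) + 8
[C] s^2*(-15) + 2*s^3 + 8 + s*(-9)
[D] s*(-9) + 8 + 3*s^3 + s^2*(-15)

Adding the polynomials and combining like terms:
(s^3 - 8 - 8*s^2 + s) + (s^3 - 7*s^2 + s*(-10) + 16)
= s^2*(-15) + 2*s^3 + 8 + s*(-9)
C) s^2*(-15) + 2*s^3 + 8 + s*(-9)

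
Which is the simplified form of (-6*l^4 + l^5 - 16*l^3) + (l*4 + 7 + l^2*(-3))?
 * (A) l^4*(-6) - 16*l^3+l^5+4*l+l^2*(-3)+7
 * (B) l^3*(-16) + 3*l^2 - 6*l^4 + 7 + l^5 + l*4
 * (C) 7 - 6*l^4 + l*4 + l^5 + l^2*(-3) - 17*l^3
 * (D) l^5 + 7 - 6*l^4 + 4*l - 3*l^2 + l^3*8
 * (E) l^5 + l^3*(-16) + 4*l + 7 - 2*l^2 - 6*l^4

Adding the polynomials and combining like terms:
(-6*l^4 + l^5 - 16*l^3) + (l*4 + 7 + l^2*(-3))
= l^4*(-6) - 16*l^3+l^5+4*l+l^2*(-3)+7
A) l^4*(-6) - 16*l^3+l^5+4*l+l^2*(-3)+7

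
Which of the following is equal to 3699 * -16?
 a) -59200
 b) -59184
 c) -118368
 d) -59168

3699 * -16 = -59184
b) -59184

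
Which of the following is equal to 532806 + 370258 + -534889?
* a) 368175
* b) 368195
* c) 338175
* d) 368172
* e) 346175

First: 532806 + 370258 = 903064
Then: 903064 + -534889 = 368175
a) 368175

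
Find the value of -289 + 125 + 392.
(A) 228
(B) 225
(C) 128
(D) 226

First: -289 + 125 = -164
Then: -164 + 392 = 228
A) 228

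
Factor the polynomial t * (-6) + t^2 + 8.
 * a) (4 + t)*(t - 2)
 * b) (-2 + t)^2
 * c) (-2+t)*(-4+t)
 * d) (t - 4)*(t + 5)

We need to factor t * (-6) + t^2 + 8.
The factored form is (-2+t)*(-4+t).
c) (-2+t)*(-4+t)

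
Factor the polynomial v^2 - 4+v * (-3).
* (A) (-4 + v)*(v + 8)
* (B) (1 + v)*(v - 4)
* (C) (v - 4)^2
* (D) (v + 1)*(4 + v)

We need to factor v^2 - 4+v * (-3).
The factored form is (1 + v)*(v - 4).
B) (1 + v)*(v - 4)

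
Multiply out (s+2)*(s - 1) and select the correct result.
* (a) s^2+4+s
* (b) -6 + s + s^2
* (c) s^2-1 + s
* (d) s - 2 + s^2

Expanding (s+2)*(s - 1):
= s - 2 + s^2
d) s - 2 + s^2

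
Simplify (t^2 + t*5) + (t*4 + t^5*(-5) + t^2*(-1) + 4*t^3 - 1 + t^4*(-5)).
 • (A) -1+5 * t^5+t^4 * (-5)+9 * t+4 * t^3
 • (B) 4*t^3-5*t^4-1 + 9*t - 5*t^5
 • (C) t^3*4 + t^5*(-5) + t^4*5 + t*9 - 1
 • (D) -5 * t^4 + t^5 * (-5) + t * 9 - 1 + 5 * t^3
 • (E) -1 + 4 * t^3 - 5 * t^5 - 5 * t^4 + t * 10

Adding the polynomials and combining like terms:
(t^2 + t*5) + (t*4 + t^5*(-5) + t^2*(-1) + 4*t^3 - 1 + t^4*(-5))
= 4*t^3-5*t^4-1 + 9*t - 5*t^5
B) 4*t^3-5*t^4-1 + 9*t - 5*t^5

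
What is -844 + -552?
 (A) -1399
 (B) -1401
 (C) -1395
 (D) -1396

-844 + -552 = -1396
D) -1396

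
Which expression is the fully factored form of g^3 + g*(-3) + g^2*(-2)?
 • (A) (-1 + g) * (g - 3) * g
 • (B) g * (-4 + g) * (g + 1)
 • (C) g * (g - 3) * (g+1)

We need to factor g^3 + g*(-3) + g^2*(-2).
The factored form is g * (g - 3) * (g+1).
C) g * (g - 3) * (g+1)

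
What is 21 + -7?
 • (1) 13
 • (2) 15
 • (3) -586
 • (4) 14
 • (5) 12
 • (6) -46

21 + -7 = 14
4) 14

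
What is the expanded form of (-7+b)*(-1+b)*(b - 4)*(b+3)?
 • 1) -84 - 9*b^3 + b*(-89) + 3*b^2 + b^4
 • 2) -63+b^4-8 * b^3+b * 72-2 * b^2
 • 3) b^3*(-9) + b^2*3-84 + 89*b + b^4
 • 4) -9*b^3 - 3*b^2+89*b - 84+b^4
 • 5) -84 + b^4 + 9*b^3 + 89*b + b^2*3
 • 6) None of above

Expanding (-7+b)*(-1+b)*(b - 4)*(b+3):
= b^3*(-9) + b^2*3-84 + 89*b + b^4
3) b^3*(-9) + b^2*3-84 + 89*b + b^4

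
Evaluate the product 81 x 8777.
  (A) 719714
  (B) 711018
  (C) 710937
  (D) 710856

81 * 8777 = 710937
C) 710937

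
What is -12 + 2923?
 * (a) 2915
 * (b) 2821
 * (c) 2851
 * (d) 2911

-12 + 2923 = 2911
d) 2911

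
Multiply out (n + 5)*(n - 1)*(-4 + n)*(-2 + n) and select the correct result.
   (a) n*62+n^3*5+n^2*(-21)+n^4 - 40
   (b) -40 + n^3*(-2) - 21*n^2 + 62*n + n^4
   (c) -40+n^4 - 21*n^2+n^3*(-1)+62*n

Expanding (n + 5)*(n - 1)*(-4 + n)*(-2 + n):
= -40 + n^3*(-2) - 21*n^2 + 62*n + n^4
b) -40 + n^3*(-2) - 21*n^2 + 62*n + n^4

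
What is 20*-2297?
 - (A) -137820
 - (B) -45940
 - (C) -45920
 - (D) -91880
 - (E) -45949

20 * -2297 = -45940
B) -45940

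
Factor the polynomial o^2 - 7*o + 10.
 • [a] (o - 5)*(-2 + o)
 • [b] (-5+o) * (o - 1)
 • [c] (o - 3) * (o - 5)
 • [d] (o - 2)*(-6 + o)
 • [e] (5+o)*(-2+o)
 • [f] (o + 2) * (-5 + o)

We need to factor o^2 - 7*o + 10.
The factored form is (o - 5)*(-2 + o).
a) (o - 5)*(-2 + o)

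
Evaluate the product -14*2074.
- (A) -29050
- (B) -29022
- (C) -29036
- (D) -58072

-14 * 2074 = -29036
C) -29036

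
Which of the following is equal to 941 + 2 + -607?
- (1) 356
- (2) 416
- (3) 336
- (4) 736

First: 941 + 2 = 943
Then: 943 + -607 = 336
3) 336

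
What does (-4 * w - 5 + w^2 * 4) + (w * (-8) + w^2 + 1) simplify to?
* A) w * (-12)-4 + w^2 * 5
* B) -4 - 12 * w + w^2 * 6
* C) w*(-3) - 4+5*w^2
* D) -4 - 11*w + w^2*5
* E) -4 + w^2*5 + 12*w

Adding the polynomials and combining like terms:
(-4*w - 5 + w^2*4) + (w*(-8) + w^2 + 1)
= w * (-12)-4 + w^2 * 5
A) w * (-12)-4 + w^2 * 5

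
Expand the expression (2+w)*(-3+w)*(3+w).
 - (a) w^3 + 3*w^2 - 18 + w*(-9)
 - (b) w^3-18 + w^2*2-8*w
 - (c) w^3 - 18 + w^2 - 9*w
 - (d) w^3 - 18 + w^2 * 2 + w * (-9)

Expanding (2+w)*(-3+w)*(3+w):
= w^3 - 18 + w^2 * 2 + w * (-9)
d) w^3 - 18 + w^2 * 2 + w * (-9)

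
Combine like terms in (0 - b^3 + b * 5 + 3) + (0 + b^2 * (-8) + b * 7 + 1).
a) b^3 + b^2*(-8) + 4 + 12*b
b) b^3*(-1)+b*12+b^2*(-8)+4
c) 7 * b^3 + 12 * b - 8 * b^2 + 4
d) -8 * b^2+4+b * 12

Adding the polynomials and combining like terms:
(0 - b^3 + b*5 + 3) + (0 + b^2*(-8) + b*7 + 1)
= b^3*(-1)+b*12+b^2*(-8)+4
b) b^3*(-1)+b*12+b^2*(-8)+4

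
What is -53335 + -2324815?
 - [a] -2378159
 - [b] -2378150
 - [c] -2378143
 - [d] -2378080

-53335 + -2324815 = -2378150
b) -2378150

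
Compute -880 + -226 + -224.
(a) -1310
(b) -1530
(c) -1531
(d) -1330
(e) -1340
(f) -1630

First: -880 + -226 = -1106
Then: -1106 + -224 = -1330
d) -1330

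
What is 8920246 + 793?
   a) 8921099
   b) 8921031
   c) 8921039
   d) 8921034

8920246 + 793 = 8921039
c) 8921039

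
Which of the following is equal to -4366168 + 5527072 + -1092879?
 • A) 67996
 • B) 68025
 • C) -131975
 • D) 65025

First: -4366168 + 5527072 = 1160904
Then: 1160904 + -1092879 = 68025
B) 68025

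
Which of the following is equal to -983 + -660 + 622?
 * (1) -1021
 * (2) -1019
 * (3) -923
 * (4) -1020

First: -983 + -660 = -1643
Then: -1643 + 622 = -1021
1) -1021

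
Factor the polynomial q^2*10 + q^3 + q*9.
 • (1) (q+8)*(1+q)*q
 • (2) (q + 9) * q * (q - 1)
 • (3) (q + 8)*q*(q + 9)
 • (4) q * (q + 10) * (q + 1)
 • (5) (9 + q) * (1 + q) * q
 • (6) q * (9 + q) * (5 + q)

We need to factor q^2*10 + q^3 + q*9.
The factored form is (9 + q) * (1 + q) * q.
5) (9 + q) * (1 + q) * q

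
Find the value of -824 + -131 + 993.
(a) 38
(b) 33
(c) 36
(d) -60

First: -824 + -131 = -955
Then: -955 + 993 = 38
a) 38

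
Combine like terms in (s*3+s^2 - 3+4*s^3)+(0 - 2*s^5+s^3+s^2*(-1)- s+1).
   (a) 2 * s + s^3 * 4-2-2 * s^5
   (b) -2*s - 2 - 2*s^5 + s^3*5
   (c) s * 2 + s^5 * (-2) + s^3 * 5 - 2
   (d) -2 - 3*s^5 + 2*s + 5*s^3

Adding the polynomials and combining like terms:
(s*3 + s^2 - 3 + 4*s^3) + (0 - 2*s^5 + s^3 + s^2*(-1) - s + 1)
= s * 2 + s^5 * (-2) + s^3 * 5 - 2
c) s * 2 + s^5 * (-2) + s^3 * 5 - 2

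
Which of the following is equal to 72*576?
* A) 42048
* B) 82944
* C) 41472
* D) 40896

72 * 576 = 41472
C) 41472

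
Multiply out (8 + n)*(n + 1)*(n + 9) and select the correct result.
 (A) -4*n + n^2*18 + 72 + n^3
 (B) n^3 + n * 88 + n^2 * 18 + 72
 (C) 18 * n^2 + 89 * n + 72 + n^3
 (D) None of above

Expanding (8 + n)*(n + 1)*(n + 9):
= 18 * n^2 + 89 * n + 72 + n^3
C) 18 * n^2 + 89 * n + 72 + n^3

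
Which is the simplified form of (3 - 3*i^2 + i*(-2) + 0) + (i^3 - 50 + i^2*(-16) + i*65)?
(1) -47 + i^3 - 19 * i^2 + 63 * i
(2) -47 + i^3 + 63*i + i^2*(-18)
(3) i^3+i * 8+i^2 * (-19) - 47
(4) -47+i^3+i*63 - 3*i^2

Adding the polynomials and combining like terms:
(3 - 3*i^2 + i*(-2) + 0) + (i^3 - 50 + i^2*(-16) + i*65)
= -47 + i^3 - 19 * i^2 + 63 * i
1) -47 + i^3 - 19 * i^2 + 63 * i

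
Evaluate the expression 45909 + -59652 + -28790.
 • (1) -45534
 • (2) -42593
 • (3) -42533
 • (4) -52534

First: 45909 + -59652 = -13743
Then: -13743 + -28790 = -42533
3) -42533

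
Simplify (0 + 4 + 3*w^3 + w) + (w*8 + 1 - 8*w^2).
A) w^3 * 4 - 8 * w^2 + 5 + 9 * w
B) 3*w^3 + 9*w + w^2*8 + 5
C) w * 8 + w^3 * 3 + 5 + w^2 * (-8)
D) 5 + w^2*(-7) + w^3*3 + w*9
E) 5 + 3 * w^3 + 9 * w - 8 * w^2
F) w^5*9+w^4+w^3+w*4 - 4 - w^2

Adding the polynomials and combining like terms:
(0 + 4 + 3*w^3 + w) + (w*8 + 1 - 8*w^2)
= 5 + 3 * w^3 + 9 * w - 8 * w^2
E) 5 + 3 * w^3 + 9 * w - 8 * w^2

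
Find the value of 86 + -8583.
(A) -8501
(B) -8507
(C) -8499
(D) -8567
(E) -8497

86 + -8583 = -8497
E) -8497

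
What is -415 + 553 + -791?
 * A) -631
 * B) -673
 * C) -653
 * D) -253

First: -415 + 553 = 138
Then: 138 + -791 = -653
C) -653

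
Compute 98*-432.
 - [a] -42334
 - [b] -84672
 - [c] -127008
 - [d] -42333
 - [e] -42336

98 * -432 = -42336
e) -42336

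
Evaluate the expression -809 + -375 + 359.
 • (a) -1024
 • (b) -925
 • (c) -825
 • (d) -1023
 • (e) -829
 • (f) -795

First: -809 + -375 = -1184
Then: -1184 + 359 = -825
c) -825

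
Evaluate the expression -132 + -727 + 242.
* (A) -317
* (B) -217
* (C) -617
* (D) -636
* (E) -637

First: -132 + -727 = -859
Then: -859 + 242 = -617
C) -617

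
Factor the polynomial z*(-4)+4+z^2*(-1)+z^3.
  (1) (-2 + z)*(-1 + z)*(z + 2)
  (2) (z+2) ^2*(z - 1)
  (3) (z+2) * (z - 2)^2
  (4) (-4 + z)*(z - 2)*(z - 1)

We need to factor z*(-4)+4+z^2*(-1)+z^3.
The factored form is (-2 + z)*(-1 + z)*(z + 2).
1) (-2 + z)*(-1 + z)*(z + 2)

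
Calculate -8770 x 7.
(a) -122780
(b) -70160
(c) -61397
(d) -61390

-8770 * 7 = -61390
d) -61390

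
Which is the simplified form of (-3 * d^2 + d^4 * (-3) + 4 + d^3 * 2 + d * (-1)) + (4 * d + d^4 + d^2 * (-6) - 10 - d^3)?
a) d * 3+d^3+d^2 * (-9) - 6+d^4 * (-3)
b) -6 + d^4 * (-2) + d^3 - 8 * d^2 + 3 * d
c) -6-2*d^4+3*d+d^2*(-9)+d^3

Adding the polynomials and combining like terms:
(-3*d^2 + d^4*(-3) + 4 + d^3*2 + d*(-1)) + (4*d + d^4 + d^2*(-6) - 10 - d^3)
= -6-2*d^4+3*d+d^2*(-9)+d^3
c) -6-2*d^4+3*d+d^2*(-9)+d^3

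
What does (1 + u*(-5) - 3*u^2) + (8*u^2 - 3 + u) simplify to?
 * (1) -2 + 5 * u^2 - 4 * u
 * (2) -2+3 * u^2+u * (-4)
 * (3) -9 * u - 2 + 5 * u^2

Adding the polynomials and combining like terms:
(1 + u*(-5) - 3*u^2) + (8*u^2 - 3 + u)
= -2 + 5 * u^2 - 4 * u
1) -2 + 5 * u^2 - 4 * u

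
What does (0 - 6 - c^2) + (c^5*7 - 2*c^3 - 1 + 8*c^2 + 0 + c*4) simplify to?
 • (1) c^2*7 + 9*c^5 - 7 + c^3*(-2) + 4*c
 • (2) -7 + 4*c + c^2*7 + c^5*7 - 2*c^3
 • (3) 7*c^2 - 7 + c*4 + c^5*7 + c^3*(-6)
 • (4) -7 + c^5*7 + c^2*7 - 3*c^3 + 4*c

Adding the polynomials and combining like terms:
(0 - 6 - c^2) + (c^5*7 - 2*c^3 - 1 + 8*c^2 + 0 + c*4)
= -7 + 4*c + c^2*7 + c^5*7 - 2*c^3
2) -7 + 4*c + c^2*7 + c^5*7 - 2*c^3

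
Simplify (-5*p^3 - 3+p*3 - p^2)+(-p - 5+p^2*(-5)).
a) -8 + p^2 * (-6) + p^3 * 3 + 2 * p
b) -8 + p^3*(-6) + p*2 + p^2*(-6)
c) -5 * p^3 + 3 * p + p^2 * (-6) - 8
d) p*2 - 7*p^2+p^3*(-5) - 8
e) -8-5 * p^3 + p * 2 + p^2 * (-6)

Adding the polynomials and combining like terms:
(-5*p^3 - 3 + p*3 - p^2) + (-p - 5 + p^2*(-5))
= -8-5 * p^3 + p * 2 + p^2 * (-6)
e) -8-5 * p^3 + p * 2 + p^2 * (-6)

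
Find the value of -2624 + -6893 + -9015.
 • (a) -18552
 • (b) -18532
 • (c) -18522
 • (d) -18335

First: -2624 + -6893 = -9517
Then: -9517 + -9015 = -18532
b) -18532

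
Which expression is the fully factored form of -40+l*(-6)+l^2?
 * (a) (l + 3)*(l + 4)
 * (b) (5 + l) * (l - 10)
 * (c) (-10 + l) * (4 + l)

We need to factor -40+l*(-6)+l^2.
The factored form is (-10 + l) * (4 + l).
c) (-10 + l) * (4 + l)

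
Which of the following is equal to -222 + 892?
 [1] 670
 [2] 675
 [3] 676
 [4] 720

-222 + 892 = 670
1) 670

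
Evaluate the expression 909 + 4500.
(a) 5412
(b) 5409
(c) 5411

909 + 4500 = 5409
b) 5409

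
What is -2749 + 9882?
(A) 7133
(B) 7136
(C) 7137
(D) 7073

-2749 + 9882 = 7133
A) 7133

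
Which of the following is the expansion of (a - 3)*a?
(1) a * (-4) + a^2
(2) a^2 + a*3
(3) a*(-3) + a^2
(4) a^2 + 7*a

Expanding (a - 3)*a:
= a*(-3) + a^2
3) a*(-3) + a^2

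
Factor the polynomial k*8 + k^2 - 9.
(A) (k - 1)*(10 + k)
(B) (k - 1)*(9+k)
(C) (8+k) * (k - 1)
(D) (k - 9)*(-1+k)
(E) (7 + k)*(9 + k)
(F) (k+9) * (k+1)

We need to factor k*8 + k^2 - 9.
The factored form is (k - 1)*(9+k).
B) (k - 1)*(9+k)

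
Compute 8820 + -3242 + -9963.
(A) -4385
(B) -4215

First: 8820 + -3242 = 5578
Then: 5578 + -9963 = -4385
A) -4385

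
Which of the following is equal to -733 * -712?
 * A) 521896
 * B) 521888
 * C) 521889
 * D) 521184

-733 * -712 = 521896
A) 521896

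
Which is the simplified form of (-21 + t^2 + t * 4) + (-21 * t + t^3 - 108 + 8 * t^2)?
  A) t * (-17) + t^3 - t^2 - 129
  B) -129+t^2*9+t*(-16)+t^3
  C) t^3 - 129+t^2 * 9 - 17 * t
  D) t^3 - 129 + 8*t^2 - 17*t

Adding the polynomials and combining like terms:
(-21 + t^2 + t*4) + (-21*t + t^3 - 108 + 8*t^2)
= t^3 - 129+t^2 * 9 - 17 * t
C) t^3 - 129+t^2 * 9 - 17 * t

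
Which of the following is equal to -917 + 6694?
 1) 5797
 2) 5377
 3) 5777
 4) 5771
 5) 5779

-917 + 6694 = 5777
3) 5777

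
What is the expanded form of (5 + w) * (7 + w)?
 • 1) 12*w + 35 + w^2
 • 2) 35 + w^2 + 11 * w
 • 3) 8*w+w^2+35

Expanding (5 + w) * (7 + w):
= 12*w + 35 + w^2
1) 12*w + 35 + w^2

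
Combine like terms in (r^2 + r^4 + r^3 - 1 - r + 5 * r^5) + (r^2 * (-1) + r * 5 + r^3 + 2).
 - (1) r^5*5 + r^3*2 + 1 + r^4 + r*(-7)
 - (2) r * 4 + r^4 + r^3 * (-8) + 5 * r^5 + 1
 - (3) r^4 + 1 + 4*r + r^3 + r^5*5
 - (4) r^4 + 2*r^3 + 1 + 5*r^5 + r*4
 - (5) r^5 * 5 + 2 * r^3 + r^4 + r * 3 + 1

Adding the polynomials and combining like terms:
(r^2 + r^4 + r^3 - 1 - r + 5*r^5) + (r^2*(-1) + r*5 + r^3 + 2)
= r^4 + 2*r^3 + 1 + 5*r^5 + r*4
4) r^4 + 2*r^3 + 1 + 5*r^5 + r*4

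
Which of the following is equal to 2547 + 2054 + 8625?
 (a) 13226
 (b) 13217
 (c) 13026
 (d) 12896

First: 2547 + 2054 = 4601
Then: 4601 + 8625 = 13226
a) 13226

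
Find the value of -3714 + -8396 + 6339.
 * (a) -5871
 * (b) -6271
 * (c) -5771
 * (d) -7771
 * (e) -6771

First: -3714 + -8396 = -12110
Then: -12110 + 6339 = -5771
c) -5771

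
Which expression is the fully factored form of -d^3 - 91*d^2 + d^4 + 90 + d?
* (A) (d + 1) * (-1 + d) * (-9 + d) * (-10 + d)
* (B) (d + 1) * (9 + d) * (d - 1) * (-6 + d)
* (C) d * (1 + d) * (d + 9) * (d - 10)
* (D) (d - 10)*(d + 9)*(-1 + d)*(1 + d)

We need to factor -d^3 - 91*d^2 + d^4 + 90 + d.
The factored form is (d - 10)*(d + 9)*(-1 + d)*(1 + d).
D) (d - 10)*(d + 9)*(-1 + d)*(1 + d)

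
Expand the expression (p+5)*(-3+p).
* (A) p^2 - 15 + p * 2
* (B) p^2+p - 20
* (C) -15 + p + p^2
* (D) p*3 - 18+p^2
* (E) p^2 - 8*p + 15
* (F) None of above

Expanding (p+5)*(-3+p):
= p^2 - 15 + p * 2
A) p^2 - 15 + p * 2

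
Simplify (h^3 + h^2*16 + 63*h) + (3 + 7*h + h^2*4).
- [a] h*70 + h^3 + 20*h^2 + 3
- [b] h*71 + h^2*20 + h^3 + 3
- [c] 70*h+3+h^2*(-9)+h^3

Adding the polynomials and combining like terms:
(h^3 + h^2*16 + 63*h) + (3 + 7*h + h^2*4)
= h*70 + h^3 + 20*h^2 + 3
a) h*70 + h^3 + 20*h^2 + 3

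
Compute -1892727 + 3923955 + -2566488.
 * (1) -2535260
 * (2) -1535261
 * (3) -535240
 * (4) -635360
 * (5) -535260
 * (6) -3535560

First: -1892727 + 3923955 = 2031228
Then: 2031228 + -2566488 = -535260
5) -535260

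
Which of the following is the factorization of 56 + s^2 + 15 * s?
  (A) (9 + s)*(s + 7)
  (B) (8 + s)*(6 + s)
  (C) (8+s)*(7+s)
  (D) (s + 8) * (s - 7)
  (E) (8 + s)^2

We need to factor 56 + s^2 + 15 * s.
The factored form is (8+s)*(7+s).
C) (8+s)*(7+s)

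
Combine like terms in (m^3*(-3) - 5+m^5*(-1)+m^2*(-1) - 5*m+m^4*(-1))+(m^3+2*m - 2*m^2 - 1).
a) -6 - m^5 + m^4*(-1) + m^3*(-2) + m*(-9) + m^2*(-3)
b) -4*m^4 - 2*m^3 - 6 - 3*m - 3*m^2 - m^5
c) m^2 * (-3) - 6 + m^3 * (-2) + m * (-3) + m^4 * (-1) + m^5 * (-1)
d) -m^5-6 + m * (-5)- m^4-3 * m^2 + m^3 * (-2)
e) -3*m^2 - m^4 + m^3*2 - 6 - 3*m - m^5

Adding the polynomials and combining like terms:
(m^3*(-3) - 5 + m^5*(-1) + m^2*(-1) - 5*m + m^4*(-1)) + (m^3 + 2*m - 2*m^2 - 1)
= m^2 * (-3) - 6 + m^3 * (-2) + m * (-3) + m^4 * (-1) + m^5 * (-1)
c) m^2 * (-3) - 6 + m^3 * (-2) + m * (-3) + m^4 * (-1) + m^5 * (-1)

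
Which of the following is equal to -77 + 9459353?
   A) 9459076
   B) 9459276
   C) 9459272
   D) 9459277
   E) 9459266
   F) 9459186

-77 + 9459353 = 9459276
B) 9459276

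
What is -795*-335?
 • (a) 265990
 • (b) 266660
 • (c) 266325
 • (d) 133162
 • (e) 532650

-795 * -335 = 266325
c) 266325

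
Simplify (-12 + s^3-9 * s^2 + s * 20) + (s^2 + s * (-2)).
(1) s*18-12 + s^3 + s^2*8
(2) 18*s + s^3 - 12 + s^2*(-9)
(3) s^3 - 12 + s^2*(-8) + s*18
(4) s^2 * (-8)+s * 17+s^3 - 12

Adding the polynomials and combining like terms:
(-12 + s^3 - 9*s^2 + s*20) + (s^2 + s*(-2))
= s^3 - 12 + s^2*(-8) + s*18
3) s^3 - 12 + s^2*(-8) + s*18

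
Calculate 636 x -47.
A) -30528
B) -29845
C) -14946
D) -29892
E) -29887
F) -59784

636 * -47 = -29892
D) -29892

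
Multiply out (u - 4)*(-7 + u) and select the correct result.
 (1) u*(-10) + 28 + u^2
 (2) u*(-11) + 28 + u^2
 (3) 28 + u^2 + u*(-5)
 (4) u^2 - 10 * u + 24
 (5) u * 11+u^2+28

Expanding (u - 4)*(-7 + u):
= u*(-11) + 28 + u^2
2) u*(-11) + 28 + u^2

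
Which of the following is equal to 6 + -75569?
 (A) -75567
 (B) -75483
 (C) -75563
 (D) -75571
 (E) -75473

6 + -75569 = -75563
C) -75563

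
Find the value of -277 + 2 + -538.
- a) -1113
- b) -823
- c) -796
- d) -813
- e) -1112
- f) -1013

First: -277 + 2 = -275
Then: -275 + -538 = -813
d) -813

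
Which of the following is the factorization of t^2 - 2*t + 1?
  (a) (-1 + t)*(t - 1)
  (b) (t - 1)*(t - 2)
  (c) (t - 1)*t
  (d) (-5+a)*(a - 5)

We need to factor t^2 - 2*t + 1.
The factored form is (-1 + t)*(t - 1).
a) (-1 + t)*(t - 1)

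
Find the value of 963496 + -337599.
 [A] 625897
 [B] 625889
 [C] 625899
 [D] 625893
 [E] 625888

963496 + -337599 = 625897
A) 625897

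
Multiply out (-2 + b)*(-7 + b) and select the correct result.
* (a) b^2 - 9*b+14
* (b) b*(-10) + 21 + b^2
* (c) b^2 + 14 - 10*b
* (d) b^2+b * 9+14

Expanding (-2 + b)*(-7 + b):
= b^2 - 9*b+14
a) b^2 - 9*b+14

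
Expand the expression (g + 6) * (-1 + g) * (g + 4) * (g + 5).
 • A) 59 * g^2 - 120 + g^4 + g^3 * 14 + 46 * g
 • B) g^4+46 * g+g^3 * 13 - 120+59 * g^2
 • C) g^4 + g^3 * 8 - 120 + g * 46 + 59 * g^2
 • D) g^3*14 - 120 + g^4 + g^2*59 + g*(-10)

Expanding (g + 6) * (-1 + g) * (g + 4) * (g + 5):
= 59 * g^2 - 120 + g^4 + g^3 * 14 + 46 * g
A) 59 * g^2 - 120 + g^4 + g^3 * 14 + 46 * g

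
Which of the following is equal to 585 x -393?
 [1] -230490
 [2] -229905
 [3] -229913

585 * -393 = -229905
2) -229905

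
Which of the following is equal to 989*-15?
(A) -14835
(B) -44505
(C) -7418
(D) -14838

989 * -15 = -14835
A) -14835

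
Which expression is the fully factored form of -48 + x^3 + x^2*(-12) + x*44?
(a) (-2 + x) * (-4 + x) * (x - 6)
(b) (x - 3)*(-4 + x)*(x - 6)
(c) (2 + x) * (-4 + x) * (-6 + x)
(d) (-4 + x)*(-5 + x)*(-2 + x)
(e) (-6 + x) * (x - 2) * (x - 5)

We need to factor -48 + x^3 + x^2*(-12) + x*44.
The factored form is (-2 + x) * (-4 + x) * (x - 6).
a) (-2 + x) * (-4 + x) * (x - 6)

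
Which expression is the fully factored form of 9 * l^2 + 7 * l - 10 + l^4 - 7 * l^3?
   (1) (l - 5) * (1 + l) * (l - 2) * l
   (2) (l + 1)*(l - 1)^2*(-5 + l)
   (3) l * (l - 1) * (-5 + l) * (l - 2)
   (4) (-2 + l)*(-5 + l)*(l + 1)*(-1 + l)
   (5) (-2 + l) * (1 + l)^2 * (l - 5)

We need to factor 9 * l^2 + 7 * l - 10 + l^4 - 7 * l^3.
The factored form is (-2 + l)*(-5 + l)*(l + 1)*(-1 + l).
4) (-2 + l)*(-5 + l)*(l + 1)*(-1 + l)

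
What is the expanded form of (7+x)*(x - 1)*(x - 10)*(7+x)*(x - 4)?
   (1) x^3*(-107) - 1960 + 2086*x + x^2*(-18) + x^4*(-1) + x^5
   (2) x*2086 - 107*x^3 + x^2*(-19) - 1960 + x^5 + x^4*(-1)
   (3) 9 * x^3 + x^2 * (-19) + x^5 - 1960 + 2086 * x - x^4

Expanding (7+x)*(x - 1)*(x - 10)*(7+x)*(x - 4):
= x*2086 - 107*x^3 + x^2*(-19) - 1960 + x^5 + x^4*(-1)
2) x*2086 - 107*x^3 + x^2*(-19) - 1960 + x^5 + x^4*(-1)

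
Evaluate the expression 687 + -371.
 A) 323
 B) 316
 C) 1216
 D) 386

687 + -371 = 316
B) 316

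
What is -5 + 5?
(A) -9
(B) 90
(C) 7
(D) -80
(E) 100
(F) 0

-5 + 5 = 0
F) 0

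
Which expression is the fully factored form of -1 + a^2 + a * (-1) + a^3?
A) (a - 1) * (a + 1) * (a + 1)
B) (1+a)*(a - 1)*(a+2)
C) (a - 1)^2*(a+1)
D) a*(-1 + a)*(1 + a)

We need to factor -1 + a^2 + a * (-1) + a^3.
The factored form is (a - 1) * (a + 1) * (a + 1).
A) (a - 1) * (a + 1) * (a + 1)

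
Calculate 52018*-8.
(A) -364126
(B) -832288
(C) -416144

52018 * -8 = -416144
C) -416144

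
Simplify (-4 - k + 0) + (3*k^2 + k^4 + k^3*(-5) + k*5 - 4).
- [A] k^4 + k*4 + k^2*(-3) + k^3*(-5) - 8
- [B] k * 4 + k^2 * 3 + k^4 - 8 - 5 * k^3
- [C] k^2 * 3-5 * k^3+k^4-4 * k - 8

Adding the polynomials and combining like terms:
(-4 - k + 0) + (3*k^2 + k^4 + k^3*(-5) + k*5 - 4)
= k * 4 + k^2 * 3 + k^4 - 8 - 5 * k^3
B) k * 4 + k^2 * 3 + k^4 - 8 - 5 * k^3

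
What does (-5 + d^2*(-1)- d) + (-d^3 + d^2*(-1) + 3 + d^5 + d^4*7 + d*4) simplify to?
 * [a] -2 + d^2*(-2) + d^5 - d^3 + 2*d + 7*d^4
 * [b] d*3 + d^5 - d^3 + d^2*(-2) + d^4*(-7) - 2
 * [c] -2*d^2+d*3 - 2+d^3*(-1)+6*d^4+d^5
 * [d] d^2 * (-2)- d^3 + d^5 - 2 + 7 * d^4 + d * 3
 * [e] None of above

Adding the polynomials and combining like terms:
(-5 + d^2*(-1) - d) + (-d^3 + d^2*(-1) + 3 + d^5 + d^4*7 + d*4)
= d^2 * (-2)- d^3 + d^5 - 2 + 7 * d^4 + d * 3
d) d^2 * (-2)- d^3 + d^5 - 2 + 7 * d^4 + d * 3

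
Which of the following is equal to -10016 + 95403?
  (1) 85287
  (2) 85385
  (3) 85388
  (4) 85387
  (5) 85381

-10016 + 95403 = 85387
4) 85387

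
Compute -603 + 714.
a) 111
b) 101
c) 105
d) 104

-603 + 714 = 111
a) 111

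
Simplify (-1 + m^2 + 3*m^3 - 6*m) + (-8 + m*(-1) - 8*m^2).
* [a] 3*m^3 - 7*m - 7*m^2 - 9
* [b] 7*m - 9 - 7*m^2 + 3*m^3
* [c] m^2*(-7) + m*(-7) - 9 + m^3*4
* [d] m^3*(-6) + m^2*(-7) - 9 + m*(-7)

Adding the polynomials and combining like terms:
(-1 + m^2 + 3*m^3 - 6*m) + (-8 + m*(-1) - 8*m^2)
= 3*m^3 - 7*m - 7*m^2 - 9
a) 3*m^3 - 7*m - 7*m^2 - 9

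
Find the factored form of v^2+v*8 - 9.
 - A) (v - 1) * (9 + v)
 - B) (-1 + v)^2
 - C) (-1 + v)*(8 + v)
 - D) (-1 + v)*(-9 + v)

We need to factor v^2+v*8 - 9.
The factored form is (v - 1) * (9 + v).
A) (v - 1) * (9 + v)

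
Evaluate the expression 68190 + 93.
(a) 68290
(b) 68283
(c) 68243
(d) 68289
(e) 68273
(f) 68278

68190 + 93 = 68283
b) 68283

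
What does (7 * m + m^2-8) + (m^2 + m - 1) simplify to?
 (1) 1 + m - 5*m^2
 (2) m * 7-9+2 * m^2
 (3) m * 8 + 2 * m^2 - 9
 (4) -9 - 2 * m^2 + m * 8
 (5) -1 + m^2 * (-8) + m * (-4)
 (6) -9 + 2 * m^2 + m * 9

Adding the polynomials and combining like terms:
(7*m + m^2 - 8) + (m^2 + m - 1)
= m * 8 + 2 * m^2 - 9
3) m * 8 + 2 * m^2 - 9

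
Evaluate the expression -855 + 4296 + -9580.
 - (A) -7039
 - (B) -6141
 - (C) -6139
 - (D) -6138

First: -855 + 4296 = 3441
Then: 3441 + -9580 = -6139
C) -6139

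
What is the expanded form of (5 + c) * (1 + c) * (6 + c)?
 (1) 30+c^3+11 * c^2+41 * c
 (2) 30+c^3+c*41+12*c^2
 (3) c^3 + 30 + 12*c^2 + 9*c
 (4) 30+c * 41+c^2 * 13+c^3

Expanding (5 + c) * (1 + c) * (6 + c):
= 30+c^3+c*41+12*c^2
2) 30+c^3+c*41+12*c^2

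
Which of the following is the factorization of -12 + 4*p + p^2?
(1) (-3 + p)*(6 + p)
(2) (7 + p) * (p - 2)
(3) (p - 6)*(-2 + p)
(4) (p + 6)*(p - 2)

We need to factor -12 + 4*p + p^2.
The factored form is (p + 6)*(p - 2).
4) (p + 6)*(p - 2)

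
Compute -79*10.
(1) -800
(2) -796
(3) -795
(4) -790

-79 * 10 = -790
4) -790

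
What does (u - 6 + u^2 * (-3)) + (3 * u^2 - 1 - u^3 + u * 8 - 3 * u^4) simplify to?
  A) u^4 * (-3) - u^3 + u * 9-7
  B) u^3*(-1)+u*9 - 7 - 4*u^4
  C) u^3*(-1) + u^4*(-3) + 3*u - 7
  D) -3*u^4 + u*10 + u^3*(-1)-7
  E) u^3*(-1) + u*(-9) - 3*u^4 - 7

Adding the polynomials and combining like terms:
(u - 6 + u^2*(-3)) + (3*u^2 - 1 - u^3 + u*8 - 3*u^4)
= u^4 * (-3) - u^3 + u * 9-7
A) u^4 * (-3) - u^3 + u * 9-7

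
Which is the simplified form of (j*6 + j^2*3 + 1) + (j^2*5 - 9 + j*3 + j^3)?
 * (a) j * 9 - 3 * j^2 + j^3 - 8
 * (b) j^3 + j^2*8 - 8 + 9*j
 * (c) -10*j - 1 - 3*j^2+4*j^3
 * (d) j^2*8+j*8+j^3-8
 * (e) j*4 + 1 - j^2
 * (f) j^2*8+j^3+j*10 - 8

Adding the polynomials and combining like terms:
(j*6 + j^2*3 + 1) + (j^2*5 - 9 + j*3 + j^3)
= j^3 + j^2*8 - 8 + 9*j
b) j^3 + j^2*8 - 8 + 9*j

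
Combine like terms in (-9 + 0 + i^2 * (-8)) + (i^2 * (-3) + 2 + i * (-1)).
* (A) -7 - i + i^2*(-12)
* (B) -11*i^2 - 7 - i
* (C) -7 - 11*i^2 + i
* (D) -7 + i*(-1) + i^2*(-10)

Adding the polynomials and combining like terms:
(-9 + 0 + i^2*(-8)) + (i^2*(-3) + 2 + i*(-1))
= -11*i^2 - 7 - i
B) -11*i^2 - 7 - i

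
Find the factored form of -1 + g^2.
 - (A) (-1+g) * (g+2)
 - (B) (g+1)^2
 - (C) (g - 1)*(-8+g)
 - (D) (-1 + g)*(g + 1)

We need to factor -1 + g^2.
The factored form is (-1 + g)*(g + 1).
D) (-1 + g)*(g + 1)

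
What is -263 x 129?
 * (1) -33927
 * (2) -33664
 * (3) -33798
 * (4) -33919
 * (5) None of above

-263 * 129 = -33927
1) -33927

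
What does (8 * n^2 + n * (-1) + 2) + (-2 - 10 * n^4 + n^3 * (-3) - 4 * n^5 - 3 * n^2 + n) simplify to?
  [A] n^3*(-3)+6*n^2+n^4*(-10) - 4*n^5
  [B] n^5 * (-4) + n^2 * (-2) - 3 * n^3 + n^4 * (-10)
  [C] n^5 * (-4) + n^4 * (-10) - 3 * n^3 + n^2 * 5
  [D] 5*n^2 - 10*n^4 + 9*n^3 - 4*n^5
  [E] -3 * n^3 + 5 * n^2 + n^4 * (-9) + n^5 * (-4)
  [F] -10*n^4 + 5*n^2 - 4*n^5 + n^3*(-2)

Adding the polynomials and combining like terms:
(8*n^2 + n*(-1) + 2) + (-2 - 10*n^4 + n^3*(-3) - 4*n^5 - 3*n^2 + n)
= n^5 * (-4) + n^4 * (-10) - 3 * n^3 + n^2 * 5
C) n^5 * (-4) + n^4 * (-10) - 3 * n^3 + n^2 * 5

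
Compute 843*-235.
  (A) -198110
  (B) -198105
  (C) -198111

843 * -235 = -198105
B) -198105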